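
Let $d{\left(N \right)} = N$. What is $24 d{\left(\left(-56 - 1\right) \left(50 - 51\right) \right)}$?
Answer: $1368$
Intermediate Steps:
$24 d{\left(\left(-56 - 1\right) \left(50 - 51\right) \right)} = 24 \left(-56 - 1\right) \left(50 - 51\right) = 24 \left(\left(-57\right) \left(-1\right)\right) = 24 \cdot 57 = 1368$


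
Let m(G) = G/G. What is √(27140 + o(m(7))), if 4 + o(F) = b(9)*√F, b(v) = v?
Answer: √27145 ≈ 164.76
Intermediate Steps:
m(G) = 1
o(F) = -4 + 9*√F
√(27140 + o(m(7))) = √(27140 + (-4 + 9*√1)) = √(27140 + (-4 + 9*1)) = √(27140 + (-4 + 9)) = √(27140 + 5) = √27145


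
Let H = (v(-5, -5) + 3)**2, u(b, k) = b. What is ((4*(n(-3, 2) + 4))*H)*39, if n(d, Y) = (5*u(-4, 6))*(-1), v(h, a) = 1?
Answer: 59904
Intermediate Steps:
n(d, Y) = 20 (n(d, Y) = (5*(-4))*(-1) = -20*(-1) = 20)
H = 16 (H = (1 + 3)**2 = 4**2 = 16)
((4*(n(-3, 2) + 4))*H)*39 = ((4*(20 + 4))*16)*39 = ((4*24)*16)*39 = (96*16)*39 = 1536*39 = 59904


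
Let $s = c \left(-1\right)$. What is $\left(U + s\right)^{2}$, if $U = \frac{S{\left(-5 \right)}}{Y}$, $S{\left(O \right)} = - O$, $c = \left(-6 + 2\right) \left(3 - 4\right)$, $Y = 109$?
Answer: $\frac{185761}{11881} \approx 15.635$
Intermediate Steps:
$c = 4$ ($c = \left(-4\right) \left(-1\right) = 4$)
$U = \frac{5}{109}$ ($U = \frac{\left(-1\right) \left(-5\right)}{109} = 5 \cdot \frac{1}{109} = \frac{5}{109} \approx 0.045872$)
$s = -4$ ($s = 4 \left(-1\right) = -4$)
$\left(U + s\right)^{2} = \left(\frac{5}{109} - 4\right)^{2} = \left(- \frac{431}{109}\right)^{2} = \frac{185761}{11881}$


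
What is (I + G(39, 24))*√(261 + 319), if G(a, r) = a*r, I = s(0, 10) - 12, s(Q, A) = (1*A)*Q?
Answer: 1848*√145 ≈ 22253.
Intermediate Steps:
s(Q, A) = A*Q
I = -12 (I = 10*0 - 12 = 0 - 12 = -12)
(I + G(39, 24))*√(261 + 319) = (-12 + 39*24)*√(261 + 319) = (-12 + 936)*√580 = 924*(2*√145) = 1848*√145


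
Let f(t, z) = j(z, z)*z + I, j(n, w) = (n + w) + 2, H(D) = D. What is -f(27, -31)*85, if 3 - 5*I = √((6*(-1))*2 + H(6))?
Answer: -158151 + 17*I*√6 ≈ -1.5815e+5 + 41.641*I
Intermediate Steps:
j(n, w) = 2 + n + w
I = ⅗ - I*√6/5 (I = ⅗ - √((6*(-1))*2 + 6)/5 = ⅗ - √(-6*2 + 6)/5 = ⅗ - √(-12 + 6)/5 = ⅗ - I*√6/5 ≈ 0.6 - 0.4899*I)
f(t, z) = ⅗ + z*(2 + 2*z) - I*√6/5 (f(t, z) = (2 + z + z)*z + (⅗ - I*√6/5) = (2 + 2*z)*z + (⅗ - I*√6/5) = z*(2 + 2*z) + (⅗ - I*√6/5) = ⅗ + z*(2 + 2*z) - I*√6/5)
-f(27, -31)*85 = -(⅗ + 2*(-31)*(1 - 31) - I*√6/5)*85 = -(⅗ + 2*(-31)*(-30) - I*√6/5)*85 = -(⅗ + 1860 - I*√6/5)*85 = -(9303/5 - I*√6/5)*85 = (-9303/5 + I*√6/5)*85 = -158151 + 17*I*√6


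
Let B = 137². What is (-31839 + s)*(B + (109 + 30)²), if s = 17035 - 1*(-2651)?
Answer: -462907770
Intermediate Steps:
s = 19686 (s = 17035 + 2651 = 19686)
B = 18769
(-31839 + s)*(B + (109 + 30)²) = (-31839 + 19686)*(18769 + (109 + 30)²) = -12153*(18769 + 139²) = -12153*(18769 + 19321) = -12153*38090 = -462907770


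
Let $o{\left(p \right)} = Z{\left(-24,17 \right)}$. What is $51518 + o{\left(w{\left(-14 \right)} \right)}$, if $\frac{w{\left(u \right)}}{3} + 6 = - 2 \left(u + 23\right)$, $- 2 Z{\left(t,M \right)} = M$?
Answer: $\frac{103019}{2} \approx 51510.0$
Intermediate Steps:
$Z{\left(t,M \right)} = - \frac{M}{2}$
$w{\left(u \right)} = -156 - 6 u$ ($w{\left(u \right)} = -18 + 3 \left(- 2 \left(u + 23\right)\right) = -18 + 3 \left(- 2 \left(23 + u\right)\right) = -18 + 3 \left(-46 - 2 u\right) = -18 - \left(138 + 6 u\right) = -156 - 6 u$)
$o{\left(p \right)} = - \frac{17}{2}$ ($o{\left(p \right)} = \left(- \frac{1}{2}\right) 17 = - \frac{17}{2}$)
$51518 + o{\left(w{\left(-14 \right)} \right)} = 51518 - \frac{17}{2} = \frac{103019}{2}$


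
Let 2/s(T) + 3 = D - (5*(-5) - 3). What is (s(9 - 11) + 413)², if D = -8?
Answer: 49322529/289 ≈ 1.7067e+5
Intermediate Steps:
s(T) = 2/17 (s(T) = 2/(-3 + (-8 - (5*(-5) - 3))) = 2/(-3 + (-8 - (-25 - 3))) = 2/(-3 + (-8 - 1*(-28))) = 2/(-3 + (-8 + 28)) = 2/(-3 + 20) = 2/17)
(s(9 - 11) + 413)² = (2/17 + 413)² = (7023/17)² = 49322529/289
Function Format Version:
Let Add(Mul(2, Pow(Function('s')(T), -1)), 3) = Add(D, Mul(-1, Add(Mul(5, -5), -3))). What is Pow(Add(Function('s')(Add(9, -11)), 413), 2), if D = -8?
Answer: Rational(49322529, 289) ≈ 1.7067e+5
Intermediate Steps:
Function('s')(T) = Rational(2, 17) (Function('s')(T) = Mul(2, Pow(Add(-3, Add(-8, Mul(-1, Add(Mul(5, -5), -3)))), -1)) = Mul(2, Pow(Add(-3, Add(-8, Mul(-1, Add(-25, -3)))), -1)) = Mul(2, Pow(Add(-3, Add(-8, Mul(-1, -28))), -1)) = Mul(2, Pow(Add(-3, Add(-8, 28)), -1)) = Mul(2, Pow(Add(-3, 20), -1)) = Mul(2, Pow(17, -1)) = Mul(2, Rational(1, 17)) = Rational(2, 17))
Pow(Add(Function('s')(Add(9, -11)), 413), 2) = Pow(Add(Rational(2, 17), 413), 2) = Pow(Rational(7023, 17), 2) = Rational(49322529, 289)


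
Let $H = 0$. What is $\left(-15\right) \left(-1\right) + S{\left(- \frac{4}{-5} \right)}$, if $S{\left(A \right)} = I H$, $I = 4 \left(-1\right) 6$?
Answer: $15$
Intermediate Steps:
$I = -24$ ($I = \left(-4\right) 6 = -24$)
$S{\left(A \right)} = 0$ ($S{\left(A \right)} = \left(-24\right) 0 = 0$)
$\left(-15\right) \left(-1\right) + S{\left(- \frac{4}{-5} \right)} = \left(-15\right) \left(-1\right) + 0 = 15 + 0 = 15$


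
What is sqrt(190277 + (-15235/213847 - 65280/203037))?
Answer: 4*sqrt(2491033721473307474805113)/14472951113 ≈ 436.21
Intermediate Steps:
sqrt(190277 + (-15235/213847 - 65280/203037)) = sqrt(190277 + (-15235*1/213847 - 65280*1/203037)) = sqrt(190277 + (-15235/213847 - 21760/67679)) = sqrt(190277 - 5684400285/14472951113) = sqrt(2753864034528016/14472951113) = 4*sqrt(2491033721473307474805113)/14472951113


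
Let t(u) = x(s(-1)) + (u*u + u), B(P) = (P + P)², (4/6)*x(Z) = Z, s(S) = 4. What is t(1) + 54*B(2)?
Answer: 872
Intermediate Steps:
x(Z) = 3*Z/2
B(P) = 4*P² (B(P) = (2*P)² = 4*P²)
t(u) = 6 + u + u² (t(u) = (3/2)*4 + (u*u + u) = 6 + (u² + u) = 6 + (u + u²) = 6 + u + u²)
t(1) + 54*B(2) = (6 + 1 + 1²) + 54*(4*2²) = (6 + 1 + 1) + 54*(4*4) = 8 + 54*16 = 8 + 864 = 872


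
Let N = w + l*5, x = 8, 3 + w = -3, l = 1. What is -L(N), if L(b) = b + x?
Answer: -7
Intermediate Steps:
w = -6 (w = -3 - 3 = -6)
N = -1 (N = -6 + 1*5 = -6 + 5 = -1)
L(b) = 8 + b (L(b) = b + 8 = 8 + b)
-L(N) = -(8 - 1) = -1*7 = -7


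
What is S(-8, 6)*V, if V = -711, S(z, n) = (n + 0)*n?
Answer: -25596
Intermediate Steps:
S(z, n) = n² (S(z, n) = n*n = n²)
S(-8, 6)*V = 6²*(-711) = 36*(-711) = -25596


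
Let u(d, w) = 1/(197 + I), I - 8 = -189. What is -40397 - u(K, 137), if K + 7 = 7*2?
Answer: -646353/16 ≈ -40397.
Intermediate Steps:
K = 7 (K = -7 + 7*2 = -7 + 14 = 7)
I = -181 (I = 8 - 189 = -181)
u(d, w) = 1/16 (u(d, w) = 1/(197 - 181) = 1/16)
-40397 - u(K, 137) = -40397 - 1*1/16 = -40397 - 1/16 = -646353/16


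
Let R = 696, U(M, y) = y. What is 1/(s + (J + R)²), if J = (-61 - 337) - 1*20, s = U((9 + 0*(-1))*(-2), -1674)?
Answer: 1/75610 ≈ 1.3226e-5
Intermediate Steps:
s = -1674
J = -418 (J = -398 - 20 = -418)
1/(s + (J + R)²) = 1/(-1674 + (-418 + 696)²) = 1/(-1674 + 278²) = 1/(-1674 + 77284) = 1/75610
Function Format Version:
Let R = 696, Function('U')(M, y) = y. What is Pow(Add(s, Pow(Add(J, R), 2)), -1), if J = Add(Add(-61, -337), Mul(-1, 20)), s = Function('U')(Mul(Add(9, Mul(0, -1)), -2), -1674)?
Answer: Rational(1, 75610) ≈ 1.3226e-5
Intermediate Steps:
s = -1674
J = -418 (J = Add(-398, -20) = -418)
Pow(Add(s, Pow(Add(J, R), 2)), -1) = Pow(Add(-1674, Pow(Add(-418, 696), 2)), -1) = Pow(Add(-1674, Pow(278, 2)), -1) = Pow(Add(-1674, 77284), -1) = Pow(75610, -1) = Rational(1, 75610)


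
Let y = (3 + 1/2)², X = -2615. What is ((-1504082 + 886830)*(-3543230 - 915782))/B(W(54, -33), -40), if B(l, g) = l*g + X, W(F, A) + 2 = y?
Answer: -2752334075024/3025 ≈ -9.0986e+8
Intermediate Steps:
y = 49/4 (y = (3 + ½)² = (7/2)² = 49/4 ≈ 12.250)
W(F, A) = 41/4 (W(F, A) = -2 + 49/4 = 41/4)
B(l, g) = -2615 + g*l (B(l, g) = l*g - 2615 = g*l - 2615 = -2615 + g*l)
((-1504082 + 886830)*(-3543230 - 915782))/B(W(54, -33), -40) = ((-1504082 + 886830)*(-3543230 - 915782))/(-2615 - 40*41/4) = (-617252*(-4459012))/(-2615 - 410) = 2752334075024/(-3025) = 2752334075024*(-1/3025) = -2752334075024/3025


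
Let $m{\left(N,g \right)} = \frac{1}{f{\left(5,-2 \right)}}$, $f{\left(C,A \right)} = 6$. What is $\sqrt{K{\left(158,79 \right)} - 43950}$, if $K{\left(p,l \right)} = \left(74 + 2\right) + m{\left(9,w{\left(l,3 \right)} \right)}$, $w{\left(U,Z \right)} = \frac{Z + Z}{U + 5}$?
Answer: $\frac{i \sqrt{1579458}}{6} \approx 209.46 i$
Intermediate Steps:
$w{\left(U,Z \right)} = \frac{2 Z}{5 + U}$
$m{\left(N,g \right)} = \frac{1}{6}$
$K{\left(p,l \right)} = \frac{457}{6}$ ($K{\left(p,l \right)} = \left(74 + 2\right) + \frac{1}{6} = 76 + \frac{1}{6} = \frac{457}{6}$)
$\sqrt{K{\left(158,79 \right)} - 43950} = \sqrt{\frac{457}{6} - 43950} = \sqrt{- \frac{263243}{6}} = \frac{i \sqrt{1579458}}{6}$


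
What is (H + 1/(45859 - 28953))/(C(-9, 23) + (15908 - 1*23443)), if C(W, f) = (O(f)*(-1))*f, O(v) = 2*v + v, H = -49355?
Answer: 834395629/154216532 ≈ 5.4105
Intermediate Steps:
O(v) = 3*v
C(W, f) = -3*f² (C(W, f) = ((3*f)*(-1))*f = (-3*f)*f = -3*f²)
(H + 1/(45859 - 28953))/(C(-9, 23) + (15908 - 1*23443)) = (-49355 + 1/(45859 - 28953))/(-3*23² + (15908 - 1*23443)) = (-49355 + 1/16906)/(-3*529 + (15908 - 23443)) = (-49355 + 1/16906)/(-1587 - 7535) = -834395629/16906/(-9122) = -834395629/16906*(-1/9122) = 834395629/154216532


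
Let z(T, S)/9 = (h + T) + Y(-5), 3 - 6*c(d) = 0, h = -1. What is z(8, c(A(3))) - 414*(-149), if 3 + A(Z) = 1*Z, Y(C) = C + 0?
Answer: 61704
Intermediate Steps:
Y(C) = C
A(Z) = -3 + Z (A(Z) = -3 + 1*Z = -3 + Z)
c(d) = 1/2 (c(d) = 1/2 - 1/6*0 = 1/2 + 0 = 1/2)
z(T, S) = -54 + 9*T (z(T, S) = 9*((-1 + T) - 5) = 9*(-6 + T) = -54 + 9*T)
z(8, c(A(3))) - 414*(-149) = (-54 + 9*8) - 414*(-149) = (-54 + 72) + 61686 = 18 + 61686 = 61704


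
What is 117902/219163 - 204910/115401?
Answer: -31302681628/25291629363 ≈ -1.2377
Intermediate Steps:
117902/219163 - 204910/115401 = -31302681628/25291629363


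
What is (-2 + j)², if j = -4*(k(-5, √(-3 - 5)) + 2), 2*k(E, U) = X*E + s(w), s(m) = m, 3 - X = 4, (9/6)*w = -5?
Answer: 1600/9 ≈ 177.78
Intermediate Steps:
w = -10/3 (w = (⅔)*(-5) = -10/3 ≈ -3.3333)
X = -1 (X = 3 - 1*4 = 3 - 4 = -1)
k(E, U) = -5/3 - E/2 (k(E, U) = (-E - 10/3)/2 = (-10/3 - E)/2 = -5/3 - E/2)
j = -34/3 (j = -4*((-5/3 - ½*(-5)) + 2) = -4*((-5/3 + 5/2) + 2) = -4*(⅚ + 2) = -4*17/6 = -34/3 ≈ -11.333)
(-2 + j)² = (-2 - 34/3)² = (-40/3)² = 1600/9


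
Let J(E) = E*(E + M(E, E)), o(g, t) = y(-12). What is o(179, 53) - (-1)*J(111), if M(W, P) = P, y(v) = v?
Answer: 24630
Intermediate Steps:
o(g, t) = -12
J(E) = 2*E² (J(E) = E*(E + E) = E*(2*E) = 2*E²)
o(179, 53) - (-1)*J(111) = -12 - (-1)*2*111² = -12 - (-1)*2*12321 = -12 - (-1)*24642 = -12 - 1*(-24642) = -12 + 24642 = 24630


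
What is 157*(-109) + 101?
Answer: -17012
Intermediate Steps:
157*(-109) + 101 = -17113 + 101 = -17012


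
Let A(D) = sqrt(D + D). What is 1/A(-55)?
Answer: -I*sqrt(110)/110 ≈ -0.095346*I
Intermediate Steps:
A(D) = sqrt(2)*sqrt(D) (A(D) = sqrt(2*D) = sqrt(2)*sqrt(D))
1/A(-55) = 1/(sqrt(2)*sqrt(-55)) = 1/(sqrt(2)*(I*sqrt(55))) = 1/(I*sqrt(110)) = -I*sqrt(110)/110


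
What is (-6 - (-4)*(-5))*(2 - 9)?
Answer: 182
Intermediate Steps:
(-6 - (-4)*(-5))*(2 - 9) = (-6 - 1*20)*(-7) = (-6 - 20)*(-7) = -26*(-7) = 182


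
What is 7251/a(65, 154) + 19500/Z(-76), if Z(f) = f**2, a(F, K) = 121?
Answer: 11060319/174724 ≈ 63.302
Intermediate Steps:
7251/a(65, 154) + 19500/Z(-76) = 7251/121 + 19500/((-76)**2) = 7251*(1/121) + 19500/5776 = 7251/121 + 19500*(1/5776) = 7251/121 + 4875/1444 = 11060319/174724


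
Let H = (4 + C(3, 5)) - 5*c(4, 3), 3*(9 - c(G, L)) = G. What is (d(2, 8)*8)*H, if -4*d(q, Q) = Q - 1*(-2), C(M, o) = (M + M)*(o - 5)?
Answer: 2060/3 ≈ 686.67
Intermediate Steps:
c(G, L) = 9 - G/3
C(M, o) = 2*M*(-5 + o) (C(M, o) = (2*M)*(-5 + o) = 2*M*(-5 + o))
d(q, Q) = -1/2 - Q/4 (d(q, Q) = -(Q - 1*(-2))/4 = -(Q + 2)/4 = -(2 + Q)/4 = -1/2 - Q/4)
H = -103/3 (H = (4 + 2*3*(-5 + 5)) - 5*(9 - 1/3*4) = (4 + 2*3*0) - 5*(9 - 4/3) = (4 + 0) - 5*23/3 = 4 - 115/3 = -103/3 ≈ -34.333)
(d(2, 8)*8)*H = ((-1/2 - 1/4*8)*8)*(-103/3) = ((-1/2 - 2)*8)*(-103/3) = -5/2*8*(-103/3) = -20*(-103/3) = 2060/3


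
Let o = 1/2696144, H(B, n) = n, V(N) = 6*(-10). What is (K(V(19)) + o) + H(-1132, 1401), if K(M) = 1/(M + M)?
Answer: 56659129157/40442160 ≈ 1401.0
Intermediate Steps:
V(N) = -60
K(M) = 1/(2*M)
o = 1/2696144 ≈ 3.7090e-7
(K(V(19)) + o) + H(-1132, 1401) = ((½)/(-60) + 1/2696144) + 1401 = ((½)*(-1/60) + 1/2696144) + 1401 = (-1/120 + 1/2696144) + 1401 = -337003/40442160 + 1401 = 56659129157/40442160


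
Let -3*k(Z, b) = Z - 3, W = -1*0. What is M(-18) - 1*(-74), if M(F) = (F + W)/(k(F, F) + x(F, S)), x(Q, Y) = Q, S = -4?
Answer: 832/11 ≈ 75.636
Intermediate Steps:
W = 0
k(Z, b) = 1 - Z/3 (k(Z, b) = -(Z - 3)/3 = -(-3 + Z)/3 = 1 - Z/3)
M(F) = F/(1 + 2*F/3) (M(F) = (F + 0)/((1 - F/3) + F) = F/(1 + 2*F/3))
M(-18) - 1*(-74) = 3*(-18)/(3 + 2*(-18)) - 1*(-74) = 3*(-18)/(3 - 36) + 74 = 3*(-18)/(-33) + 74 = 3*(-18)*(-1/33) + 74 = 18/11 + 74 = 832/11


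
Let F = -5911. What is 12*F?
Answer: -70932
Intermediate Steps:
12*F = 12*(-5911) = -70932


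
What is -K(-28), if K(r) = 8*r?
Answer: 224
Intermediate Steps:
-K(-28) = -8*(-28) = -1*(-224) = 224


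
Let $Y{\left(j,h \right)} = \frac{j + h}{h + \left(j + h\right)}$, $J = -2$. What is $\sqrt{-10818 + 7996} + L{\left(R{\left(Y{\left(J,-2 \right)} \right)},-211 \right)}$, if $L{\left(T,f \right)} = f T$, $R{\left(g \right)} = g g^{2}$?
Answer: $- \frac{1688}{27} + i \sqrt{2822} \approx -62.518 + 53.122 i$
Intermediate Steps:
$Y{\left(j,h \right)} = \frac{h + j}{j + 2 h}$ ($Y{\left(j,h \right)} = \frac{h + j}{h + \left(h + j\right)} = \frac{h + j}{j + 2 h}$)
$R{\left(g \right)} = g^{3}$
$L{\left(T,f \right)} = T f$
$\sqrt{-10818 + 7996} + L{\left(R{\left(Y{\left(J,-2 \right)} \right)},-211 \right)} = \sqrt{-10818 + 7996} + \left(\frac{-2 - 2}{-2 + 2 \left(-2\right)}\right)^{3} \left(-211\right) = \sqrt{-2822} + \left(\frac{1}{-2 - 4} \left(-4\right)\right)^{3} \left(-211\right) = i \sqrt{2822} + \left(\frac{1}{-6} \left(-4\right)\right)^{3} \left(-211\right) = i \sqrt{2822} + \left(\left(- \frac{1}{6}\right) \left(-4\right)\right)^{3} \left(-211\right) = i \sqrt{2822} + \left(\frac{2}{3}\right)^{3} \left(-211\right) = i \sqrt{2822} + \frac{8}{27} \left(-211\right) = i \sqrt{2822} - \frac{1688}{27} = - \frac{1688}{27} + i \sqrt{2822}$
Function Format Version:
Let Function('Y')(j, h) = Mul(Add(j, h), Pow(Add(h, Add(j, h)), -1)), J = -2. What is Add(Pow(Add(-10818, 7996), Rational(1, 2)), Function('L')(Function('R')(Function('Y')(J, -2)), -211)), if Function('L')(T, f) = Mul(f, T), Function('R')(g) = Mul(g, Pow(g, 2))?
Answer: Add(Rational(-1688, 27), Mul(I, Pow(2822, Rational(1, 2)))) ≈ Add(-62.518, Mul(53.122, I))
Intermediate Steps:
Function('Y')(j, h) = Mul(Pow(Add(j, Mul(2, h)), -1), Add(h, j)) (Function('Y')(j, h) = Mul(Add(h, j), Pow(Add(h, Add(h, j)), -1)) = Mul(Add(h, j), Pow(Add(j, Mul(2, h)), -1)) = Mul(Pow(Add(j, Mul(2, h)), -1), Add(h, j)))
Function('R')(g) = Pow(g, 3)
Function('L')(T, f) = Mul(T, f)
Add(Pow(Add(-10818, 7996), Rational(1, 2)), Function('L')(Function('R')(Function('Y')(J, -2)), -211)) = Add(Pow(Add(-10818, 7996), Rational(1, 2)), Mul(Pow(Mul(Pow(Add(-2, Mul(2, -2)), -1), Add(-2, -2)), 3), -211)) = Add(Pow(-2822, Rational(1, 2)), Mul(Pow(Mul(Pow(Add(-2, -4), -1), -4), 3), -211)) = Add(Mul(I, Pow(2822, Rational(1, 2))), Mul(Pow(Mul(Pow(-6, -1), -4), 3), -211)) = Add(Mul(I, Pow(2822, Rational(1, 2))), Mul(Pow(Mul(Rational(-1, 6), -4), 3), -211)) = Add(Mul(I, Pow(2822, Rational(1, 2))), Mul(Pow(Rational(2, 3), 3), -211)) = Add(Mul(I, Pow(2822, Rational(1, 2))), Mul(Rational(8, 27), -211)) = Add(Mul(I, Pow(2822, Rational(1, 2))), Rational(-1688, 27)) = Add(Rational(-1688, 27), Mul(I, Pow(2822, Rational(1, 2))))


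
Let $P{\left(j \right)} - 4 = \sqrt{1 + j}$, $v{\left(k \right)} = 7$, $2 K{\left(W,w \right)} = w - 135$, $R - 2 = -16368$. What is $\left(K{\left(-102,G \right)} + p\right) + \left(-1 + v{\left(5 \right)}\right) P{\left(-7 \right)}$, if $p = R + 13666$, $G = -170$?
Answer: $- \frac{5657}{2} + 6 i \sqrt{6} \approx -2828.5 + 14.697 i$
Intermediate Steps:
$R = -16366$ ($R = 2 - 16368 = -16366$)
$p = -2700$ ($p = -16366 + 13666 = -2700$)
$K{\left(W,w \right)} = - \frac{135}{2} + \frac{w}{2}$ ($K{\left(W,w \right)} = \frac{w - 135}{2} = \frac{-135 + w}{2} = - \frac{135}{2} + \frac{w}{2}$)
$P{\left(j \right)} = 4 + \sqrt{1 + j}$
$\left(K{\left(-102,G \right)} + p\right) + \left(-1 + v{\left(5 \right)}\right) P{\left(-7 \right)} = \left(\left(- \frac{135}{2} + \frac{1}{2} \left(-170\right)\right) - 2700\right) + \left(-1 + 7\right) \left(4 + \sqrt{1 - 7}\right) = \left(\left(- \frac{135}{2} - 85\right) - 2700\right) + 6 \left(4 + \sqrt{-6}\right) = \left(- \frac{305}{2} - 2700\right) + 6 \left(4 + i \sqrt{6}\right) = - \frac{5705}{2} + \left(24 + 6 i \sqrt{6}\right) = - \frac{5657}{2} + 6 i \sqrt{6}$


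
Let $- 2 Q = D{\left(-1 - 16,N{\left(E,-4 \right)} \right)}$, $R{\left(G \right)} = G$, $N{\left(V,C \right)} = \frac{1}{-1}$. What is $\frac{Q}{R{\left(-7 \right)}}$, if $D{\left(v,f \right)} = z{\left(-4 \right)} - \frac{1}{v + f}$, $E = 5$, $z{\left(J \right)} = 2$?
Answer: $\frac{37}{252} \approx 0.14683$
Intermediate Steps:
$N{\left(V,C \right)} = -1$
$D{\left(v,f \right)} = 2 - \frac{1}{f + v}$ ($D{\left(v,f \right)} = 2 - \frac{1}{v + f} = 2 - \frac{1}{f + v}$)
$Q = - \frac{37}{36}$ ($Q = - \frac{\frac{1}{-1 - 17} \left(-1 + 2 \left(-1\right) + 2 \left(-1 - 16\right)\right)}{2} = - \frac{\frac{1}{-1 - 17} \left(-1 - 2 + 2 \left(-1 - 16\right)\right)}{2} = - \frac{\frac{1}{-1 - 17} \left(-1 - 2 + 2 \left(-17\right)\right)}{2} = - \frac{\frac{1}{-18} \left(-1 - 2 - 34\right)}{2} = - \frac{\left(- \frac{1}{18}\right) \left(-37\right)}{2} = \left(- \frac{1}{2}\right) \frac{37}{18} = - \frac{37}{36} \approx -1.0278$)
$\frac{Q}{R{\left(-7 \right)}} = - \frac{37}{36 \left(-7\right)} = \left(- \frac{37}{36}\right) \left(- \frac{1}{7}\right) = \frac{37}{252}$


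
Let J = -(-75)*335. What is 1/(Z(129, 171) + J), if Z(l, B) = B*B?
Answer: 1/54366 ≈ 1.8394e-5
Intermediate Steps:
Z(l, B) = B²
J = 25125 (J = -75*(-335) = 25125)
1/(Z(129, 171) + J) = 1/(171² + 25125) = 1/(29241 + 25125) = 1/54366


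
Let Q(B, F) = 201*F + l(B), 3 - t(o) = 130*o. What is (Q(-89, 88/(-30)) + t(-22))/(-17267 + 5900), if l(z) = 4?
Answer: -11387/56835 ≈ -0.20035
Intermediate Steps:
t(o) = 3 - 130*o
Q(B, F) = 4 + 201*F (Q(B, F) = 201*F + 4 = 4 + 201*F)
(Q(-89, 88/(-30)) + t(-22))/(-17267 + 5900) = ((4 + 201*(88/(-30))) + (3 - 130*(-22)))/(-17267 + 5900) = ((4 + 201*(88*(-1/30))) + (3 + 2860))/(-11367) = ((4 + 201*(-44/15)) + 2863)*(-1/11367) = ((4 - 2948/5) + 2863)*(-1/11367) = (-2928/5 + 2863)*(-1/11367) = (11387/5)*(-1/11367) = -11387/56835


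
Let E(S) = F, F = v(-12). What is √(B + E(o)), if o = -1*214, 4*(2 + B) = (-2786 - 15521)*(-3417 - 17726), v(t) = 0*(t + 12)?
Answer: √387064893/2 ≈ 9837.0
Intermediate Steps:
v(t) = 0 (v(t) = 0*(12 + t) = 0)
F = 0
B = 387064893/4 (B = -2 + ((-2786 - 15521)*(-3417 - 17726))/4 = -2 + (-18307*(-21143))/4 = -2 + (¼)*387064901 = -2 + 387064901/4 = 387064893/4 ≈ 9.6766e+7)
o = -214
E(S) = 0
√(B + E(o)) = √(387064893/4 + 0) = √(387064893/4) = √387064893/2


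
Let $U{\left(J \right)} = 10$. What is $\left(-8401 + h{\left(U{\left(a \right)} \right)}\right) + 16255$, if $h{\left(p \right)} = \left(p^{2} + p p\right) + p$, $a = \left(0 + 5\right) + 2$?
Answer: $8064$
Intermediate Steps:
$a = 7$ ($a = 5 + 2 = 7$)
$h{\left(p \right)} = p + 2 p^{2}$ ($h{\left(p \right)} = \left(p^{2} + p^{2}\right) + p = 2 p^{2} + p = p + 2 p^{2}$)
$\left(-8401 + h{\left(U{\left(a \right)} \right)}\right) + 16255 = \left(-8401 + 10 \left(1 + 2 \cdot 10\right)\right) + 16255 = \left(-8401 + 10 \left(1 + 20\right)\right) + 16255 = \left(-8401 + 10 \cdot 21\right) + 16255 = \left(-8401 + 210\right) + 16255 = -8191 + 16255 = 8064$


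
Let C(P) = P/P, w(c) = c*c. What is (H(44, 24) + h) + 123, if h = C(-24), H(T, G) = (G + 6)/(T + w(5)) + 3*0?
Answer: 2862/23 ≈ 124.43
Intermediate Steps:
w(c) = c**2
C(P) = 1
H(T, G) = (6 + G)/(25 + T) (H(T, G) = (G + 6)/(T + 5**2) + 3*0 = (6 + G)/(T + 25) + 0 = (6 + G)/(25 + T) + 0 = (6 + G)/(25 + T))
h = 1
(H(44, 24) + h) + 123 = ((6 + 24)/(25 + 44) + 1) + 123 = (30/69 + 1) + 123 = ((1/69)*30 + 1) + 123 = (10/23 + 1) + 123 = 33/23 + 123 = 2862/23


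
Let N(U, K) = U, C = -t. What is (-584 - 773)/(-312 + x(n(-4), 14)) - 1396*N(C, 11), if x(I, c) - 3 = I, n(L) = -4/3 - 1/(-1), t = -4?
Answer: -5177881/928 ≈ -5579.6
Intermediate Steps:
C = 4 (C = -1*(-4) = 4)
n(L) = -⅓ (n(L) = -4*⅓ - 1*(-1) = -4/3 + 1 = -⅓)
x(I, c) = 3 + I
(-584 - 773)/(-312 + x(n(-4), 14)) - 1396*N(C, 11) = (-584 - 773)/(-312 + (3 - ⅓)) - 1396*4 = -1357/(-312 + 8/3) - 5584 = -1357/(-928/3) - 5584 = -1357*(-3/928) - 5584 = 4071/928 - 5584 = -5177881/928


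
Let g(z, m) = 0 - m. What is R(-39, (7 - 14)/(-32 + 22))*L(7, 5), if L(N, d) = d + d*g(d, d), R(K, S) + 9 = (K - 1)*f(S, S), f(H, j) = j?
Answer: 740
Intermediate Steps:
g(z, m) = -m
R(K, S) = -9 + S*(-1 + K) (R(K, S) = -9 + (K - 1)*S = -9 + (-1 + K)*S = -9 + S*(-1 + K))
L(N, d) = d - d² (L(N, d) = d + d*(-d) = d - d²)
R(-39, (7 - 14)/(-32 + 22))*L(7, 5) = (-9 - (7 - 14)/(-32 + 22) - 39*(7 - 14)/(-32 + 22))*(5*(1 - 1*5)) = (-9 - (-7)/(-10) - (-273)/(-10))*(5*(1 - 5)) = (-9 - (-7)*(-1)/10 - (-273)*(-1)/10)*(5*(-4)) = (-9 - 1*7/10 - 39*7/10)*(-20) = (-9 - 7/10 - 273/10)*(-20) = -37*(-20) = 740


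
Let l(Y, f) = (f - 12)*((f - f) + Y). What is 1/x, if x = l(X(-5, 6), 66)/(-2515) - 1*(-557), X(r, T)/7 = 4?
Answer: 2515/1399343 ≈ 0.0017973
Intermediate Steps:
X(r, T) = 28 (X(r, T) = 7*4 = 28)
l(Y, f) = Y*(-12 + f) (l(Y, f) = (-12 + f)*(0 + Y) = (-12 + f)*Y = Y*(-12 + f))
x = 1399343/2515 (x = (28*(-12 + 66))/(-2515) - 1*(-557) = (28*54)*(-1/2515) + 557 = 1512*(-1/2515) + 557 = -1512/2515 + 557 = 1399343/2515 ≈ 556.40)
1/x = 1/(1399343/2515) = 2515/1399343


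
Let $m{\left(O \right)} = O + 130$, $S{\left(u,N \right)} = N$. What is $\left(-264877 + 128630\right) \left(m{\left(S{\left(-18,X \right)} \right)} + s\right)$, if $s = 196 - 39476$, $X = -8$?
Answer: $5335160026$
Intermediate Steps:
$m{\left(O \right)} = 130 + O$
$s = -39280$ ($s = 196 - 39476 = -39280$)
$\left(-264877 + 128630\right) \left(m{\left(S{\left(-18,X \right)} \right)} + s\right) = \left(-264877 + 128630\right) \left(\left(130 - 8\right) - 39280\right) = - 136247 \left(122 - 39280\right) = \left(-136247\right) \left(-39158\right) = 5335160026$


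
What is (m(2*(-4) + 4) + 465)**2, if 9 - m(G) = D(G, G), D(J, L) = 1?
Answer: 223729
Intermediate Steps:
m(G) = 8 (m(G) = 9 - 1*1 = 9 - 1 = 8)
(m(2*(-4) + 4) + 465)**2 = (8 + 465)**2 = 473**2 = 223729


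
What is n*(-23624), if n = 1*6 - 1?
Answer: -118120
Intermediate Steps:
n = 5 (n = 6 - 1 = 5)
n*(-23624) = 5*(-23624) = -118120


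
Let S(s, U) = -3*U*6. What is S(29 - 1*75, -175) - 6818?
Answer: -3668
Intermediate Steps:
S(s, U) = -18*U
S(29 - 1*75, -175) - 6818 = -18*(-175) - 6818 = 3150 - 6818 = -3668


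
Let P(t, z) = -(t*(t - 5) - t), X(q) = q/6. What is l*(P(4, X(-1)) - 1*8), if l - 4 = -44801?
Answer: 0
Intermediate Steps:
l = -44797 (l = 4 - 44801 = -44797)
X(q) = q/6 (X(q) = q*(⅙) = q/6)
P(t, z) = t - t*(-5 + t) (P(t, z) = -(t*(-5 + t) - t) = -(-t + t*(-5 + t)) = t - t*(-5 + t))
l*(P(4, X(-1)) - 1*8) = -44797*(4*(6 - 1*4) - 1*8) = -44797*(4*(6 - 4) - 8) = -44797*(4*2 - 8) = -44797*(8 - 8) = -44797*0 = 0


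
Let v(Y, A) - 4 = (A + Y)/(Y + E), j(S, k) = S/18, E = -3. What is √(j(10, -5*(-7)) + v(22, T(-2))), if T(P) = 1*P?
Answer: √18221/57 ≈ 2.3682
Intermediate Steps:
T(P) = P
j(S, k) = S/18 (j(S, k) = S*(1/18) = S/18)
v(Y, A) = 4 + (A + Y)/(-3 + Y) (v(Y, A) = 4 + (A + Y)/(Y - 3) = 4 + (A + Y)/(-3 + Y))
√(j(10, -5*(-7)) + v(22, T(-2))) = √((1/18)*10 + (-12 - 2 + 5*22)/(-3 + 22)) = √(5/9 + (-12 - 2 + 110)/19) = √(5/9 + (1/19)*96) = √(5/9 + 96/19) = √(959/171) = √18221/57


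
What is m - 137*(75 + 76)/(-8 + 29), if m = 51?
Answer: -19616/21 ≈ -934.10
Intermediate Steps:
m - 137*(75 + 76)/(-8 + 29) = 51 - 137*(75 + 76)/(-8 + 29) = 51 - 20687/21 = -19616/21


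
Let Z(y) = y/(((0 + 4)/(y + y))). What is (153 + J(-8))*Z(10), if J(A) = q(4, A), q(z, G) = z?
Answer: 7850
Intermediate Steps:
Z(y) = y**2/2 (Z(y) = y/((4/((2*y)))) = y/((4*(1/(2*y)))) = y/((2/y)) = y*(y/2) = y**2/2)
J(A) = 4
(153 + J(-8))*Z(10) = (153 + 4)*((1/2)*10**2) = 157*((1/2)*100) = 157*50 = 7850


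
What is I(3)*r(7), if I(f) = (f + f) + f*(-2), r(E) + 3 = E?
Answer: 0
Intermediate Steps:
r(E) = -3 + E
I(f) = 0 (I(f) = 2*f - 2*f = 0)
I(3)*r(7) = 0*(-3 + 7) = 0*4 = 0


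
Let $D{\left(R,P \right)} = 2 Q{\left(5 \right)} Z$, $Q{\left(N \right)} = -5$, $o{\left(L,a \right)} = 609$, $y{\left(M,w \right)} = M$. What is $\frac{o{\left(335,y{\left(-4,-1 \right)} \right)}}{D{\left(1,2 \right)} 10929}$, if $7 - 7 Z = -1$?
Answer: $- \frac{1421}{291440} \approx -0.0048758$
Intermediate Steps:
$Z = \frac{8}{7}$ ($Z = 1 - - \frac{1}{7} = 1 + \frac{1}{7} = \frac{8}{7} \approx 1.1429$)
$D{\left(R,P \right)} = - \frac{80}{7}$ ($D{\left(R,P \right)} = 2 \left(-5\right) \frac{8}{7} = \left(-10\right) \frac{8}{7} = - \frac{80}{7}$)
$\frac{o{\left(335,y{\left(-4,-1 \right)} \right)}}{D{\left(1,2 \right)} 10929} = \frac{609}{\left(- \frac{80}{7}\right) 10929} = \frac{609}{- \frac{874320}{7}} = 609 \left(- \frac{7}{874320}\right) = - \frac{1421}{291440}$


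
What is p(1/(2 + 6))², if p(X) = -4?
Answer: 16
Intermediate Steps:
p(1/(2 + 6))² = (-4)² = 16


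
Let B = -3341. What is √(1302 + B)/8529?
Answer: I*√2039/8529 ≈ 0.0052943*I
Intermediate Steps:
√(1302 + B)/8529 = √(1302 - 3341)/8529 = √(-2039)*(1/8529) = (I*√2039)*(1/8529) = I*√2039/8529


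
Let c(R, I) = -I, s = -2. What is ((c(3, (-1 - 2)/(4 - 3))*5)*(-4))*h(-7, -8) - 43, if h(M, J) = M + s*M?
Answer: -463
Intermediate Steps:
h(M, J) = -M (h(M, J) = M - 2*M = -M)
((c(3, (-1 - 2)/(4 - 3))*5)*(-4))*h(-7, -8) - 43 = ((-(-1 - 2)/(4 - 3)*5)*(-4))*(-1*(-7)) - 43 = ((-(-3)/1*5)*(-4))*7 - 43 = ((-(-3)*5)*(-4))*7 - 43 = ((-1*(-3)*5)*(-4))*7 - 43 = ((3*5)*(-4))*7 - 43 = (15*(-4))*7 - 43 = -60*7 - 43 = -420 - 43 = -463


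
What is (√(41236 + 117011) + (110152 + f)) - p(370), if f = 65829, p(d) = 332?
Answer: 175649 + 3*√17583 ≈ 1.7605e+5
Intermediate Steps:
(√(41236 + 117011) + (110152 + f)) - p(370) = (√(41236 + 117011) + (110152 + 65829)) - 1*332 = (√158247 + 175981) - 332 = (3*√17583 + 175981) - 332 = (175981 + 3*√17583) - 332 = 175649 + 3*√17583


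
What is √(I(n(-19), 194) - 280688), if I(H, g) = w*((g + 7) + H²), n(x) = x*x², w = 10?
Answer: 2*√117545033 ≈ 21684.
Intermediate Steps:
n(x) = x³
I(H, g) = 70 + 10*g + 10*H² (I(H, g) = 10*((g + 7) + H²) = 10*((7 + g) + H²) = 10*(7 + g + H²) = 70 + 10*g + 10*H²)
√(I(n(-19), 194) - 280688) = √((70 + 10*194 + 10*((-19)³)²) - 280688) = √((70 + 1940 + 10*(-6859)²) - 280688) = √((70 + 1940 + 10*47045881) - 280688) = √((70 + 1940 + 470458810) - 280688) = √(470460820 - 280688) = √470180132 = 2*√117545033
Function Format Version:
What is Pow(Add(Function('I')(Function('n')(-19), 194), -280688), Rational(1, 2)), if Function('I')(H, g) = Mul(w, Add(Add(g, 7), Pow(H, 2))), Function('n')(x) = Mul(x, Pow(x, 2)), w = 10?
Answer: Mul(2, Pow(117545033, Rational(1, 2))) ≈ 21684.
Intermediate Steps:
Function('n')(x) = Pow(x, 3)
Function('I')(H, g) = Add(70, Mul(10, g), Mul(10, Pow(H, 2))) (Function('I')(H, g) = Mul(10, Add(Add(g, 7), Pow(H, 2))) = Mul(10, Add(Add(7, g), Pow(H, 2))) = Mul(10, Add(7, g, Pow(H, 2))) = Add(70, Mul(10, g), Mul(10, Pow(H, 2))))
Pow(Add(Function('I')(Function('n')(-19), 194), -280688), Rational(1, 2)) = Pow(Add(Add(70, Mul(10, 194), Mul(10, Pow(Pow(-19, 3), 2))), -280688), Rational(1, 2)) = Pow(Add(Add(70, 1940, Mul(10, Pow(-6859, 2))), -280688), Rational(1, 2)) = Pow(Add(Add(70, 1940, Mul(10, 47045881)), -280688), Rational(1, 2)) = Pow(Add(Add(70, 1940, 470458810), -280688), Rational(1, 2)) = Pow(Add(470460820, -280688), Rational(1, 2)) = Pow(470180132, Rational(1, 2)) = Mul(2, Pow(117545033, Rational(1, 2)))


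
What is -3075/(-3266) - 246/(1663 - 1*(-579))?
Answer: 3045357/3661186 ≈ 0.83179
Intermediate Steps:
-3075/(-3266) - 246/(1663 - 1*(-579)) = -3075*(-1/3266) - 246/(1663 + 579) = 3075/3266 - 246/2242 = 3075/3266 - 246*1/2242 = 3075/3266 - 123/1121 = 3045357/3661186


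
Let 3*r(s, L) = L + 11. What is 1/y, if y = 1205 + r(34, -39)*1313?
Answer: -3/33149 ≈ -9.0500e-5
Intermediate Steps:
r(s, L) = 11/3 + L/3 (r(s, L) = (L + 11)/3 = (11 + L)/3 = 11/3 + L/3)
y = -33149/3 (y = 1205 + (11/3 + (⅓)*(-39))*1313 = 1205 + (11/3 - 13)*1313 = 1205 - 28/3*1313 = 1205 - 36764/3 = -33149/3 ≈ -11050.)
1/y = 1/(-33149/3) = -3/33149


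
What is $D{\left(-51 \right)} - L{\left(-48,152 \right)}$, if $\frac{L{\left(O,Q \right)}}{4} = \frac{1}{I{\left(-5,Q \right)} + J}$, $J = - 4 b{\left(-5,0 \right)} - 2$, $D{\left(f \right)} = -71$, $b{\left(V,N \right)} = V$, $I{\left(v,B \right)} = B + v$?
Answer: $- \frac{11719}{165} \approx -71.024$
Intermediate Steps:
$J = 18$ ($J = \left(-4\right) \left(-5\right) - 2 = 20 - 2 = 18$)
$L{\left(O,Q \right)} = \frac{4}{13 + Q}$ ($L{\left(O,Q \right)} = \frac{4}{\left(Q - 5\right) + 18} = \frac{4}{\left(-5 + Q\right) + 18} = \frac{4}{13 + Q}$)
$D{\left(-51 \right)} - L{\left(-48,152 \right)} = -71 - \frac{4}{13 + 152} = -71 - \frac{4}{165} = - \frac{11719}{165}$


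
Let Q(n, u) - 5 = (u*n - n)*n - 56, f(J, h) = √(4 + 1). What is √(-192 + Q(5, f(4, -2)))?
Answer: √(-268 + 25*√5) ≈ 14.564*I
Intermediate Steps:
f(J, h) = √5
Q(n, u) = -51 + n*(-n + n*u) (Q(n, u) = 5 + ((u*n - n)*n - 56) = 5 + ((n*u - n)*n - 56) = 5 + ((-n + n*u)*n - 56) = 5 + (n*(-n + n*u) - 56) = 5 + (-56 + n*(-n + n*u)) = -51 + n*(-n + n*u))
√(-192 + Q(5, f(4, -2))) = √(-192 + (-51 - 1*5² + √5*5²)) = √(-192 + (-51 - 1*25 + √5*25)) = √(-192 + (-51 - 25 + 25*√5)) = √(-192 + (-76 + 25*√5)) = √(-268 + 25*√5)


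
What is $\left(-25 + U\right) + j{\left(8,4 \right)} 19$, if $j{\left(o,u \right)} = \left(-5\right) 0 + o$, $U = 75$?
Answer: $202$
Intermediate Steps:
$j{\left(o,u \right)} = o$ ($j{\left(o,u \right)} = 0 + o = o$)
$\left(-25 + U\right) + j{\left(8,4 \right)} 19 = \left(-25 + 75\right) + 8 \cdot 19 = 50 + 152 = 202$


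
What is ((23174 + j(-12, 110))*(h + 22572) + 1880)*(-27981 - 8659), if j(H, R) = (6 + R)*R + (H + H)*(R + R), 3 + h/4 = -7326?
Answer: 7574539421440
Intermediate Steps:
h = -29316 (h = -12 + 4*(-7326) = -12 - 29304 = -29316)
j(H, R) = R*(6 + R) + 4*H*R (j(H, R) = R*(6 + R) + (2*H)*(2*R) = R*(6 + R) + 4*H*R)
((23174 + j(-12, 110))*(h + 22572) + 1880)*(-27981 - 8659) = ((23174 + 110*(6 + 110 + 4*(-12)))*(-29316 + 22572) + 1880)*(-27981 - 8659) = ((23174 + 110*(6 + 110 - 48))*(-6744) + 1880)*(-36640) = ((23174 + 110*68)*(-6744) + 1880)*(-36640) = ((23174 + 7480)*(-6744) + 1880)*(-36640) = (30654*(-6744) + 1880)*(-36640) = (-206730576 + 1880)*(-36640) = -206728696*(-36640) = 7574539421440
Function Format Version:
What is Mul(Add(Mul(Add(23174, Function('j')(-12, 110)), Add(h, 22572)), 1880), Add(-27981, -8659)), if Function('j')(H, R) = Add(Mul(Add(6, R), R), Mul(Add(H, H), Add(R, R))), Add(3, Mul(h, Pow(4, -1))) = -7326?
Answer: 7574539421440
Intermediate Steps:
h = -29316 (h = Add(-12, Mul(4, -7326)) = Add(-12, -29304) = -29316)
Function('j')(H, R) = Add(Mul(R, Add(6, R)), Mul(4, H, R)) (Function('j')(H, R) = Add(Mul(R, Add(6, R)), Mul(Mul(2, H), Mul(2, R))) = Add(Mul(R, Add(6, R)), Mul(4, H, R)))
Mul(Add(Mul(Add(23174, Function('j')(-12, 110)), Add(h, 22572)), 1880), Add(-27981, -8659)) = Mul(Add(Mul(Add(23174, Mul(110, Add(6, 110, Mul(4, -12)))), Add(-29316, 22572)), 1880), Add(-27981, -8659)) = Mul(Add(Mul(Add(23174, Mul(110, Add(6, 110, -48))), -6744), 1880), -36640) = Mul(Add(Mul(Add(23174, Mul(110, 68)), -6744), 1880), -36640) = Mul(Add(Mul(Add(23174, 7480), -6744), 1880), -36640) = Mul(Add(Mul(30654, -6744), 1880), -36640) = Mul(Add(-206730576, 1880), -36640) = Mul(-206728696, -36640) = 7574539421440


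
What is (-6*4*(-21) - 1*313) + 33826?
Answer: 34017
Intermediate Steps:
(-6*4*(-21) - 1*313) + 33826 = (-24*(-21) - 313) + 33826 = (504 - 313) + 33826 = 191 + 33826 = 34017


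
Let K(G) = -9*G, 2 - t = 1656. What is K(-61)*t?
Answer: -908046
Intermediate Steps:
t = -1654 (t = 2 - 1*1656 = 2 - 1656 = -1654)
K(-61)*t = -9*(-61)*(-1654) = 549*(-1654) = -908046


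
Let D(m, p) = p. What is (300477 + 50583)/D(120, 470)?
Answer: 35106/47 ≈ 746.94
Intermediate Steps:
(300477 + 50583)/D(120, 470) = (300477 + 50583)/470 = 351060*(1/470) = 35106/47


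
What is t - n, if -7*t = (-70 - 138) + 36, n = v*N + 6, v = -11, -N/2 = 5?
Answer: -640/7 ≈ -91.429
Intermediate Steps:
N = -10 (N = -2*5 = -10)
n = 116 (n = -11*(-10) + 6 = 110 + 6 = 116)
t = 172/7 (t = -((-70 - 138) + 36)/7 = -(-208 + 36)/7 = -⅐*(-172) = 172/7 ≈ 24.571)
t - n = 172/7 - 1*116 = 172/7 - 116 = -640/7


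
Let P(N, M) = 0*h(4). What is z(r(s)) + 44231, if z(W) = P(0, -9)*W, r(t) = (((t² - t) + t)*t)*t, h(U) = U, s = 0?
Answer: 44231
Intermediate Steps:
P(N, M) = 0 (P(N, M) = 0*4 = 0)
r(t) = t⁴ (r(t) = (t²*t)*t = t³*t = t⁴)
z(W) = 0 (z(W) = 0*W = 0)
z(r(s)) + 44231 = 0 + 44231 = 44231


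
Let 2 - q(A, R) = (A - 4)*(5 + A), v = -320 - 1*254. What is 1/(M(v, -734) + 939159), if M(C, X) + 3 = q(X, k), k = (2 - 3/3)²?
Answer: 1/401156 ≈ 2.4928e-6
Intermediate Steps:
v = -574 (v = -320 - 254 = -574)
k = 1 (k = (2 - 3*⅓)² = (2 - 1)² = 1² = 1)
q(A, R) = 2 - (-4 + A)*(5 + A) (q(A, R) = 2 - (A - 4)*(5 + A) = 2 - (-4 + A)*(5 + A))
M(C, X) = 19 - X - X² (M(C, X) = -3 + (22 - X - X²) = 19 - X - X²)
1/(M(v, -734) + 939159) = 1/((19 - 1*(-734) - 1*(-734)²) + 939159) = 1/((19 + 734 - 1*538756) + 939159) = 1/((19 + 734 - 538756) + 939159) = 1/(-538003 + 939159) = 1/401156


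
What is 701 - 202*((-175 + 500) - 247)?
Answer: -15055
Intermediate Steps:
701 - 202*((-175 + 500) - 247) = 701 - 202*(325 - 247) = 701 - 202*78 = 701 - 15756 = -15055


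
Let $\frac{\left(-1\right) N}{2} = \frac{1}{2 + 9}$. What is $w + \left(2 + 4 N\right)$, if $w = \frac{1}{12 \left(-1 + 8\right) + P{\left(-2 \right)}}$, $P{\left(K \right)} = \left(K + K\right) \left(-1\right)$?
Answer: $\frac{113}{88} \approx 1.2841$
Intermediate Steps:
$P{\left(K \right)} = - 2 K$ ($P{\left(K \right)} = 2 K \left(-1\right) = - 2 K$)
$N = - \frac{2}{11}$ ($N = - \frac{2}{2 + 9} = - \frac{2}{11} \approx -0.18182$)
$w = \frac{1}{88}$ ($w = \frac{1}{12 \left(-1 + 8\right) - -4} = \frac{1}{12 \cdot 7 + 4} = \frac{1}{84 + 4} = \frac{1}{88} \approx 0.011364$)
$w + \left(2 + 4 N\right) = \frac{1}{88} + \left(2 + 4 \left(- \frac{2}{11}\right)\right) = \frac{1}{88} + \left(2 - \frac{8}{11}\right) = \frac{1}{88} + \frac{14}{11} = \frac{113}{88}$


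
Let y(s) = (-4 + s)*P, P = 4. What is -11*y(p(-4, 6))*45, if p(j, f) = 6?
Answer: -3960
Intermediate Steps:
y(s) = -16 + 4*s (y(s) = (-4 + s)*4 = -16 + 4*s)
-11*y(p(-4, 6))*45 = -11*(-16 + 4*6)*45 = -11*(-16 + 24)*45 = -11*8*45 = -88*45 = -3960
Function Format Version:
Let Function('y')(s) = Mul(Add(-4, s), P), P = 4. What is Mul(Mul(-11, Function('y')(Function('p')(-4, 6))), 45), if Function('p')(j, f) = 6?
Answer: -3960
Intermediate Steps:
Function('y')(s) = Add(-16, Mul(4, s)) (Function('y')(s) = Mul(Add(-4, s), 4) = Add(-16, Mul(4, s)))
Mul(Mul(-11, Function('y')(Function('p')(-4, 6))), 45) = Mul(Mul(-11, Add(-16, Mul(4, 6))), 45) = Mul(Mul(-11, Add(-16, 24)), 45) = Mul(Mul(-11, 8), 45) = Mul(-88, 45) = -3960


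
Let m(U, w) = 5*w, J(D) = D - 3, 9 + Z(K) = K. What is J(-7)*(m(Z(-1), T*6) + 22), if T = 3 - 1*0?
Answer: -1120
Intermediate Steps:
Z(K) = -9 + K
T = 3 (T = 3 + 0 = 3)
J(D) = -3 + D
J(-7)*(m(Z(-1), T*6) + 22) = (-3 - 7)*(5*(3*6) + 22) = -10*(5*18 + 22) = -10*(90 + 22) = -10*112 = -1120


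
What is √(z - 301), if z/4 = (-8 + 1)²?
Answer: I*√105 ≈ 10.247*I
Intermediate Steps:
z = 196 (z = 4*(-8 + 1)² = 4*(-7)² = 4*49 = 196)
√(z - 301) = √(196 - 301) = √(-105) = I*√105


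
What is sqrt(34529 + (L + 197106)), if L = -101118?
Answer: sqrt(130517) ≈ 361.27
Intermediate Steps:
sqrt(34529 + (L + 197106)) = sqrt(34529 + (-101118 + 197106)) = sqrt(34529 + 95988) = sqrt(130517)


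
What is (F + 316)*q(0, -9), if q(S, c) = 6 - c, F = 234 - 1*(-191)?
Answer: 11115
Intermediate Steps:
F = 425 (F = 234 + 191 = 425)
(F + 316)*q(0, -9) = (425 + 316)*(6 - 1*(-9)) = 741*(6 + 9) = 741*15 = 11115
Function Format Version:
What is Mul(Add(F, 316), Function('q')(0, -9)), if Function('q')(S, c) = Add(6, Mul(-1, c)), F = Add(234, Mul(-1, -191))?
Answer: 11115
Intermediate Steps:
F = 425 (F = Add(234, 191) = 425)
Mul(Add(F, 316), Function('q')(0, -9)) = Mul(Add(425, 316), Add(6, Mul(-1, -9))) = Mul(741, Add(6, 9)) = Mul(741, 15) = 11115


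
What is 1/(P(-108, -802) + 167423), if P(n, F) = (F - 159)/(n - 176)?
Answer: 284/47549093 ≈ 5.9728e-6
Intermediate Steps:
P(n, F) = (-159 + F)/(-176 + n)
1/(P(-108, -802) + 167423) = 1/((-159 - 802)/(-176 - 108) + 167423) = 1/(-961/(-284) + 167423) = 1/(-1/284*(-961) + 167423) = 1/(961/284 + 167423) = 1/(47549093/284) = 284/47549093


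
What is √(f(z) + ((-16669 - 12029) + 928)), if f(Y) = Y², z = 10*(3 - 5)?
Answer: I*√27370 ≈ 165.44*I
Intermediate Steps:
z = -20 (z = 10*(-2) = -20)
√(f(z) + ((-16669 - 12029) + 928)) = √((-20)² + ((-16669 - 12029) + 928)) = √(400 + (-28698 + 928)) = √(400 - 27770) = √(-27370) = I*√27370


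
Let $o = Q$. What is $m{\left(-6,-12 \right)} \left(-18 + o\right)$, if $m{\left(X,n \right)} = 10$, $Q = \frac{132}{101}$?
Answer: $- \frac{16860}{101} \approx -166.93$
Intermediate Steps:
$Q = \frac{132}{101}$ ($Q = 132 \cdot \frac{1}{101} = \frac{132}{101} \approx 1.3069$)
$o = \frac{132}{101} \approx 1.3069$
$m{\left(-6,-12 \right)} \left(-18 + o\right) = 10 \left(-18 + \frac{132}{101}\right) = 10 \left(- \frac{1686}{101}\right) = - \frac{16860}{101}$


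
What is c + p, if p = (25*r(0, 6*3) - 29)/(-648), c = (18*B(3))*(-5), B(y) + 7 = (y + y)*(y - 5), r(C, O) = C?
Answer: 1108109/648 ≈ 1710.0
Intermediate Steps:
B(y) = -7 + 2*y*(-5 + y) (B(y) = -7 + (y + y)*(y - 5) = -7 + (2*y)*(-5 + y) = -7 + 2*y*(-5 + y))
c = 1710 (c = (18*(-7 - 10*3 + 2*3²))*(-5) = (18*(-7 - 30 + 2*9))*(-5) = (18*(-7 - 30 + 18))*(-5) = (18*(-19))*(-5) = -342*(-5) = 1710)
p = 29/648 (p = (25*0 - 29)/(-648) = (0 - 29)*(-1/648) = -29*(-1/648) = 29/648 ≈ 0.044753)
c + p = 1710 + 29/648 = 1108109/648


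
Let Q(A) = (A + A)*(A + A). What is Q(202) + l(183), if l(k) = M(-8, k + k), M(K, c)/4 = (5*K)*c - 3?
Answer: 104644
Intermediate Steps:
Q(A) = 4*A² (Q(A) = (2*A)*(2*A) = 4*A²)
M(K, c) = -12 + 20*K*c (M(K, c) = 4*((5*K)*c - 3) = 4*(5*K*c - 3) = 4*(-3 + 5*K*c) = -12 + 20*K*c)
l(k) = -12 - 320*k (l(k) = -12 + 20*(-8)*(k + k) = -12 + 20*(-8)*(2*k) = -12 - 320*k)
Q(202) + l(183) = 4*202² + (-12 - 320*183) = 4*40804 + (-12 - 58560) = 163216 - 58572 = 104644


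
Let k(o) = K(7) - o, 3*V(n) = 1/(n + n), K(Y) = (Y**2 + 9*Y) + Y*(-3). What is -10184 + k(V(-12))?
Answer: -726695/72 ≈ -10093.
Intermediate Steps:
K(Y) = Y**2 + 6*Y (K(Y) = (Y**2 + 9*Y) - 3*Y = Y**2 + 6*Y)
V(n) = 1/(6*n) (V(n) = 1/(3*(n + n)) = 1/(3*((2*n))) = (1/(2*n))/3 = 1/(6*n))
k(o) = 91 - o (k(o) = 7*(6 + 7) - o = 7*13 - o = 91 - o)
-10184 + k(V(-12)) = -10184 + (91 - 1/(6*(-12))) = -10184 + (91 - (-1)/(6*12)) = -10184 + (91 - 1*(-1/72)) = -10184 + (91 + 1/72) = -10184 + 6553/72 = -726695/72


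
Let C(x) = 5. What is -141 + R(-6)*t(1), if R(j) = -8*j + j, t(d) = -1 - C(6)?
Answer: -393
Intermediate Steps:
t(d) = -6 (t(d) = -1 - 1*5 = -1 - 5 = -6)
R(j) = -7*j
-141 + R(-6)*t(1) = -141 - 7*(-6)*(-6) = -141 + 42*(-6) = -141 - 252 = -393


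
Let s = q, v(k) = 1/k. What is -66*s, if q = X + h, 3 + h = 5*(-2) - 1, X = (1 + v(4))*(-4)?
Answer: 1254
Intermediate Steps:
X = -5 (X = (1 + 1/4)*(-4) = (5/4)*(-4) = -5)
h = -14 (h = -3 + (5*(-2) - 1) = -3 + (-10 - 1) = -3 - 11 = -14)
q = -19 (q = -5 - 14 = -19)
s = -19
-66*s = -66*(-19) = 1254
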